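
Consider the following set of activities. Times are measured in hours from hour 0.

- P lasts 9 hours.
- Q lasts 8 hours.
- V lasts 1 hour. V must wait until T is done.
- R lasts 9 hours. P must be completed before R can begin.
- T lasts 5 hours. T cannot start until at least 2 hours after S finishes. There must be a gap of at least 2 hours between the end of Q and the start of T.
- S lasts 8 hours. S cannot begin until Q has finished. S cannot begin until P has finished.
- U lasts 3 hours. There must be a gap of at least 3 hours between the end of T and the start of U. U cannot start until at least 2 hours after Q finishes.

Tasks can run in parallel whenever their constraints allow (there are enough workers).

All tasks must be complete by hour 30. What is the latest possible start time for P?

R has no dependents, so it just needs to finish by hour 30. Starting by 30 − 9 = hour 21 achieves that.
U has no dependents, so it just needs to finish by hour 30. Starting by 30 − 3 = hour 27 achieves that.
V must finish by hour 30; it takes 1 hour, so it must start by 30 − 1 = hour 29.
T must finish in time for U (must start by hour 27, minus 3-hour gap → hour 24); V (must start by hour 29). The tightest is hour 24, so T must start by 24 − 5 = hour 19.
S feeds into T (must start by hour 19, minus 2-hour gap → hour 17); so S must finish by hour 17 and therefore start by hour 9.
P feeds R (must start by hour 21); S (must start by hour 9). Taking the minimum, P must finish by hour 9 and start by 9 − 9 = hour 0.

0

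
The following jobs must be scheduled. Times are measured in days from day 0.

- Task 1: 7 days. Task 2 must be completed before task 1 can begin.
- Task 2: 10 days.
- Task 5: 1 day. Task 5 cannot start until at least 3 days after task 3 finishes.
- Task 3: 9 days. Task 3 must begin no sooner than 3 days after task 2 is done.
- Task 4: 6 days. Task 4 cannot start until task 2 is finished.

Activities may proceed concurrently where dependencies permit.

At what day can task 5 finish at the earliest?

26

Task 2 has no prerequisites, so it starts at day 0 and finishes at day 10.
Task 3 waits on task 2 (finishes day 10, plus 3-day gap → day 13), so it starts at day 13 and finishes at 13 + 9 = day 22.
Task 5 waits on task 3 (finishes day 22, plus 3-day gap → day 25), so it starts at day 25 and finishes at 25 + 1 = day 26.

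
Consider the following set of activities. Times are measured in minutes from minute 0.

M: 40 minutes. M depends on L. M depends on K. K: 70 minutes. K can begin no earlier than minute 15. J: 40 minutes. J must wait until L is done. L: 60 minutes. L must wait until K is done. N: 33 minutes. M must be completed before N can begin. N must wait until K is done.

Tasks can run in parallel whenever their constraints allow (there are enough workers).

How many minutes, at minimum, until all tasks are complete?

218

K waits on its own release at minute 15, so it starts at minute 15 and finishes at 15 + 70 = minute 85.
L cannot begin until K (finishes minute 85). It runs from minute 85 to 85 + 60 = minute 145.
For M: L (finishes minute 145); K (finishes minute 85). Taking the maximum gives a start of minute 145, and it finishes at 145 + 40 = minute 185.
For N: M (finishes minute 185); K (finishes minute 85). Taking the maximum gives a start of minute 185, and it finishes at 185 + 33 = minute 218.
J cannot begin until L (finishes minute 145). It runs from minute 145 to 145 + 40 = minute 185.
All tasks are finished once the last one completes. Finish times: J at 185, K at 85, L at 145, M at 185, N at 218. The latest is minute 218.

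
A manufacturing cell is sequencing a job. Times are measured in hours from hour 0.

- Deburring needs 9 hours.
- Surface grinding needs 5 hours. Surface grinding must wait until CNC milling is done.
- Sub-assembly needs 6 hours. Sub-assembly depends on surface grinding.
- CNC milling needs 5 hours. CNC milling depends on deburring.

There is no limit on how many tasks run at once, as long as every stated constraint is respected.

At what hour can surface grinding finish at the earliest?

19

Deburring can start immediately at hour 0; it finishes at hour 9.
CNC milling cannot begin until deburring (finishes hour 9). It runs from hour 9 to 9 + 5 = hour 14.
Surface grinding waits on CNC milling (finishes hour 14), so it starts at hour 14 and finishes at 14 + 5 = hour 19.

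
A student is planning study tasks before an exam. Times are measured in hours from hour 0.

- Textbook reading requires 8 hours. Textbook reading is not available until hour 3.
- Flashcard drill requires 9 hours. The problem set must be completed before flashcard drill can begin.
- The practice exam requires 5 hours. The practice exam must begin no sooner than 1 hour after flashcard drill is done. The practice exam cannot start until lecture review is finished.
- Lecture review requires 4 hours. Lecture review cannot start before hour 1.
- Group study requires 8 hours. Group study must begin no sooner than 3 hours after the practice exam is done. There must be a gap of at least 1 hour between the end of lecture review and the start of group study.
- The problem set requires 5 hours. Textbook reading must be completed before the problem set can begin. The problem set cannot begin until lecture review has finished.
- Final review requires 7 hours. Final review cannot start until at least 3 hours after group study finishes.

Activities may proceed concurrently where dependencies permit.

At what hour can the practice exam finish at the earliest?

31

After its own release at hour 1, lecture review can start at hour 1 and finishes at hour 5.
After its own release at hour 3, textbook reading can start at hour 3 and finishes at hour 11.
The problem set cannot start until textbook reading (finishes hour 11); lecture review (finishes hour 5). The controlling bound is hour 11, so the problem set finishes at 11 + 5 = hour 16.
After the problem set (finishes hour 16), flashcard drill can start at hour 16 and finishes at hour 25.
For the practice exam: flashcard drill (finishes hour 25, plus 1-hour gap → hour 26); lecture review (finishes hour 5). Taking the maximum gives a start of hour 26, and it finishes at 26 + 5 = hour 31.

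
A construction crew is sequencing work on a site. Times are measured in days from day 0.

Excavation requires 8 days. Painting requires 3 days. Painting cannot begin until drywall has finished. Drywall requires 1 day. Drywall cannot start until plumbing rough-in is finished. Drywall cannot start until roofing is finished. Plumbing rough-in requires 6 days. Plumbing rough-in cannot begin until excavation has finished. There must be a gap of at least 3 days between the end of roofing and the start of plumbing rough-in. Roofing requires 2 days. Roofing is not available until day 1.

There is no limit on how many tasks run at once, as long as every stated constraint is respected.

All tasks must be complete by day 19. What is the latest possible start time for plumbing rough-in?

To finish by day 19, painting (duration 3) must start no later than day 16.
Drywall has to be done before painting (must start by day 16). That means finishing by day 16, i.e. starting by 16 − 1 = day 15.
Plumbing rough-in feeds into drywall (must start by day 15); so plumbing rough-in must finish by day 15 and therefore start by day 9.

9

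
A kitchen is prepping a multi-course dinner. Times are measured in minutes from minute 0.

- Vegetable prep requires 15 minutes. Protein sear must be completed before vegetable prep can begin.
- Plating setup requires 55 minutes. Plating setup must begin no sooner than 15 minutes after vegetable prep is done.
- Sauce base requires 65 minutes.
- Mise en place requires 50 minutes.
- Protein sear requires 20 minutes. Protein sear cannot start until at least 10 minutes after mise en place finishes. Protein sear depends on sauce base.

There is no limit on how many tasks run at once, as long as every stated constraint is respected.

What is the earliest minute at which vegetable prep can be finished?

100

Sauce base can start immediately at minute 0; it finishes at minute 65.
Mise en place can start immediately at minute 0; it finishes at minute 50.
Protein sear cannot start until mise en place (finishes minute 50, plus 10-minute gap → minute 60); sauce base (finishes minute 65). The controlling bound is minute 65, so protein sear finishes at 65 + 20 = minute 85.
Vegetable prep waits on protein sear (finishes minute 85), so it starts at minute 85 and finishes at 85 + 15 = minute 100.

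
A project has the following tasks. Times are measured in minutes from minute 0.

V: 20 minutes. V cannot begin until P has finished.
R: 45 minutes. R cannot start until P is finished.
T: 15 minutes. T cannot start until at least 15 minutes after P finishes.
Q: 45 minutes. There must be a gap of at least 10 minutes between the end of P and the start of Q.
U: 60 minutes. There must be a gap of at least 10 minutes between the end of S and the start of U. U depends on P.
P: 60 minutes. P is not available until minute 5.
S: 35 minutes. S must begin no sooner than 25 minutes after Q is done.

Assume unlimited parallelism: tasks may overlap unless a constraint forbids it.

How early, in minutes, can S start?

145

P waits on its own release at minute 5, so it starts at minute 5 and finishes at 5 + 60 = minute 65.
Q cannot begin until P (finishes minute 65, plus 10-minute gap → minute 75). It runs from minute 75 to 75 + 45 = minute 120.
S waits on Q (finishes minute 120, plus 25-minute gap → minute 145), so the earliest it can start is minute 145.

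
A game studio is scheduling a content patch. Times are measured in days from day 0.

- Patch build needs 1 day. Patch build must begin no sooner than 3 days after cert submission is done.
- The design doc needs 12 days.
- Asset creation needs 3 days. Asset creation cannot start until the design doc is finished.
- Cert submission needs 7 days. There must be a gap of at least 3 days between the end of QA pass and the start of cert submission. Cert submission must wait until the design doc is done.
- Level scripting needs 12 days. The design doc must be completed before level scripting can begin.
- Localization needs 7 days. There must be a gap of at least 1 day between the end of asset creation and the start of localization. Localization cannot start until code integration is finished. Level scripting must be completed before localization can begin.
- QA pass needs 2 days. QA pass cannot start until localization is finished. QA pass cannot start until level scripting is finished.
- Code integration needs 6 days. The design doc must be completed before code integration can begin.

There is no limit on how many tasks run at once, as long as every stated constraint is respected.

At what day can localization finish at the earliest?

The design doc has no prerequisites, so it starts at day 0 and finishes at day 12.
After the design doc (finishes day 12), code integration can start at day 12 and finishes at day 18.
Level scripting cannot begin until the design doc (finishes day 12). It runs from day 12 to 12 + 12 = day 24.
After the design doc (finishes day 12), asset creation can start at day 12 and finishes at day 15.
Localization needs all of asset creation (finishes day 15, plus 1-day gap → day 16); code integration (finishes day 18); level scripting (finishes day 24). That puts its earliest start at day 24; it finishes at 24 + 7 = day 31.

31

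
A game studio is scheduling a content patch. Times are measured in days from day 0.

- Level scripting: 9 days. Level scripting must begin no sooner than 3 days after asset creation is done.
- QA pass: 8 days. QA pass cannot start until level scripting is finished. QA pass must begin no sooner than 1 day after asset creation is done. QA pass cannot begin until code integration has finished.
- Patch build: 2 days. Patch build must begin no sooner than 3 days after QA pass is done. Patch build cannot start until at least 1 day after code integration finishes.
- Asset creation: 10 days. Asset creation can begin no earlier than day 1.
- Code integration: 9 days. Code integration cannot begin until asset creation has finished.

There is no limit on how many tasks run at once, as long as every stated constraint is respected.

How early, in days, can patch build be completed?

Asset creation cannot begin until its own release at day 1. It runs from day 1 to 1 + 10 = day 11.
Code integration waits on asset creation (finishes day 11), so it starts at day 11 and finishes at 11 + 9 = day 20.
After asset creation (finishes day 11, plus 3-day gap → day 14), level scripting can start at day 14 and finishes at day 23.
QA pass cannot start until level scripting (finishes day 23); asset creation (finishes day 11, plus 1-day gap → day 12); code integration (finishes day 20). The controlling bound is day 23, so QA pass finishes at 23 + 8 = day 31.
Patch build has to wait for QA pass (finishes day 31, plus 3-day gap → day 34); code integration (finishes day 20, plus 1-day gap → day 21). The latest of these is day 34, so patch build runs day 34 to 34 + 2 = day 36.

36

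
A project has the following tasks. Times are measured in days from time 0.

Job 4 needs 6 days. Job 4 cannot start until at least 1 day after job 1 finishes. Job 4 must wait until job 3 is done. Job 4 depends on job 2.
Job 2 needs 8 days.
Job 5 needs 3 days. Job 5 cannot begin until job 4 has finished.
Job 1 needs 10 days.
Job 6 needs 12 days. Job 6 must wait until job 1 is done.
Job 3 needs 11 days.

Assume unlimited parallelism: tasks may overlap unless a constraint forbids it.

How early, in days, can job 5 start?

17

Job 3 has no prerequisites, so it starts at day 0 and finishes at day 11.
Job 2 has no prerequisites, so it starts at day 0 and finishes at day 8.
Job 1 can start immediately at day 0; it finishes at day 10.
Job 4 has to wait for job 1 (finishes day 10, plus 1-day gap → day 11); job 3 (finishes day 11); job 2 (finishes day 8). The latest of these is day 11, so job 4 runs day 11 to 11 + 6 = day 17.
Job 5 waits on job 4 (finishes day 17), so the earliest it can start is day 17.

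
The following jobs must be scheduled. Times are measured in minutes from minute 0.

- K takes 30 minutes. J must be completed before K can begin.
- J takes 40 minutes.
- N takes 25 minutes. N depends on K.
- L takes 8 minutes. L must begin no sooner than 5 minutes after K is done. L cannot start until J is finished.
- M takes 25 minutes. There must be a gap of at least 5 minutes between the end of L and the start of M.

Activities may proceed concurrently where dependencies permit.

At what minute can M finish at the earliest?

113

Nothing blocks J, so it runs from minute 0 to minute 40.
After J (finishes minute 40), K can start at minute 40 and finishes at minute 70.
For L: K (finishes minute 70, plus 5-minute gap → minute 75); J (finishes minute 40). Taking the maximum gives a start of minute 75, and it finishes at 75 + 8 = minute 83.
After L (finishes minute 83, plus 5-minute gap → minute 88), M can start at minute 88 and finishes at minute 113.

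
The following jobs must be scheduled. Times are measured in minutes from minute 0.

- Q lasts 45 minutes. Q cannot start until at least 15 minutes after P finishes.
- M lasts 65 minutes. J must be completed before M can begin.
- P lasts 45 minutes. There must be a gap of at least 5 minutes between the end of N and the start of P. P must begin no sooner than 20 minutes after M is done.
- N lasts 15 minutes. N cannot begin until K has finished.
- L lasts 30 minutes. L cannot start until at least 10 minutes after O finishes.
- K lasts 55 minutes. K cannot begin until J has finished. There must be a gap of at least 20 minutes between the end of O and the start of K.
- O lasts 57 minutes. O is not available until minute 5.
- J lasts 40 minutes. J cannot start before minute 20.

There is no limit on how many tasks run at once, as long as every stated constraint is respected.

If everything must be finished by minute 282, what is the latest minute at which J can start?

52

Q has no dependents, so it just needs to finish by minute 282. Starting by 282 − 45 = minute 237 achieves that.
P feeds into Q (must start by minute 237, minus 15-minute gap → minute 222); so P must finish by minute 222 and therefore start by minute 177.
N has to be done before P (must start by minute 177, minus 5-minute gap → minute 172). That means finishing by minute 172, i.e. starting by 172 − 15 = minute 157.
K must finish before N (must start by minute 157). With a 55-minute duration, K must start by 157 − 55 = minute 102.
M feeds into P (must start by minute 177, minus 20-minute gap → minute 157); so M must finish by minute 157 and therefore start by minute 92.
For J: K (must start by minute 102); M (must start by minute 92). The most restrictive is minute 92; with a 40-minute duration, J must start by minute 52.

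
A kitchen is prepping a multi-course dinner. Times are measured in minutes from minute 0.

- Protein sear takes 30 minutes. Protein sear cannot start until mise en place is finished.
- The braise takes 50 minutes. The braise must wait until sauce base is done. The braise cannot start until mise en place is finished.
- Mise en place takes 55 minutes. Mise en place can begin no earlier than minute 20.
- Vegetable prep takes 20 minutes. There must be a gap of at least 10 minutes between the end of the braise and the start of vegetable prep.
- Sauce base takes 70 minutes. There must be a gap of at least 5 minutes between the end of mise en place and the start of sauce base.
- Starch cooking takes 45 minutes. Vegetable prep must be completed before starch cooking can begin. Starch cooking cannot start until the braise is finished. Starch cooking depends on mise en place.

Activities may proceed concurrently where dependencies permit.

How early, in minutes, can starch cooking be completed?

After its own release at minute 20, mise en place can start at minute 20 and finishes at minute 75.
Sauce base waits on mise en place (finishes minute 75, plus 5-minute gap → minute 80), so it starts at minute 80 and finishes at 80 + 70 = minute 150.
The braise has to wait for sauce base (finishes minute 150); mise en place (finishes minute 75). The latest of these is minute 150, so the braise runs minute 150 to 150 + 50 = minute 200.
Vegetable prep waits on the braise (finishes minute 200, plus 10-minute gap → minute 210), so it starts at minute 210 and finishes at 210 + 20 = minute 230.
Starch cooking has to wait for vegetable prep (finishes minute 230); the braise (finishes minute 200); mise en place (finishes minute 75). The latest of these is minute 230, so starch cooking runs minute 230 to 230 + 45 = minute 275.

275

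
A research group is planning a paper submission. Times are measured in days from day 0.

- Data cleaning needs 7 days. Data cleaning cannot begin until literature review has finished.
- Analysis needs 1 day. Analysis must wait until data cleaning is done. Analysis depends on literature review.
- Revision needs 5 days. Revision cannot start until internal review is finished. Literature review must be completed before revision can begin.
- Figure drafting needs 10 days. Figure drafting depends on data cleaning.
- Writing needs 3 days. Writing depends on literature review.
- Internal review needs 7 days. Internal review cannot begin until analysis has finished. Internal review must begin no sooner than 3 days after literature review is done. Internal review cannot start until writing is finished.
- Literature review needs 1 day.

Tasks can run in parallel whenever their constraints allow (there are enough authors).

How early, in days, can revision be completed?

Nothing blocks literature review, so it runs from day 0 to day 1.
Writing cannot begin until literature review (finishes day 1). It runs from day 1 to 1 + 3 = day 4.
Data cleaning waits on literature review (finishes day 1), so it starts at day 1 and finishes at 1 + 7 = day 8.
Analysis has to wait for data cleaning (finishes day 8); literature review (finishes day 1). The latest of these is day 8, so analysis runs day 8 to 8 + 1 = day 9.
Internal review needs all of analysis (finishes day 9); literature review (finishes day 1, plus 3-day gap → day 4); writing (finishes day 4). That puts its earliest start at day 9; it finishes at 9 + 7 = day 16.
Revision cannot start until internal review (finishes day 16); literature review (finishes day 1). The controlling bound is day 16, so revision finishes at 16 + 5 = day 21.

21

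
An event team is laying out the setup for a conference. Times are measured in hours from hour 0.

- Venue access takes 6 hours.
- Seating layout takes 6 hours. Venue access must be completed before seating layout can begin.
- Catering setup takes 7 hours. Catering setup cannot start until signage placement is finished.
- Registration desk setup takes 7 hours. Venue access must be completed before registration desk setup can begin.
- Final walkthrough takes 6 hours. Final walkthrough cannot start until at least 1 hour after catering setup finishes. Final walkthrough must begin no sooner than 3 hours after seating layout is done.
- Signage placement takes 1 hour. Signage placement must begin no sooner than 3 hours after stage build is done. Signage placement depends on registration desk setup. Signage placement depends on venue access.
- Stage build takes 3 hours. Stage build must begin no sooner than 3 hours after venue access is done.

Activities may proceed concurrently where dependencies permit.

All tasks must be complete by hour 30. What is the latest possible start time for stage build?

Final walkthrough must finish by hour 30; it takes 6 hours, so it must start by 30 − 6 = hour 24.
Since final walkthrough (must start by hour 24, minus 1-hour gap → hour 23) depends on it, catering setup must finish by hour 23. Backing off its 7-hour duration gives a latest start of hour 16.
Signage placement has to be done before catering setup (must start by hour 16). That means finishing by hour 16, i.e. starting by 16 − 1 = hour 15.
Stage build feeds into signage placement (must start by hour 15, minus 3-hour gap → hour 12); so stage build must finish by hour 12 and therefore start by hour 9.

9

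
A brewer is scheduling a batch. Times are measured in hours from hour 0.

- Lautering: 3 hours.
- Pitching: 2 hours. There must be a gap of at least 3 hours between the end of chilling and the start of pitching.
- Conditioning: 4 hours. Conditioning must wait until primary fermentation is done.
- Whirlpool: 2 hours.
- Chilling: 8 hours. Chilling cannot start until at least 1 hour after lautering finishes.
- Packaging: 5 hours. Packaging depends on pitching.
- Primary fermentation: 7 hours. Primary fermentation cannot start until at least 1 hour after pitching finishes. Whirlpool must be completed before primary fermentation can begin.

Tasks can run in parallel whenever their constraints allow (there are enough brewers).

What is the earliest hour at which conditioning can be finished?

29

Whirlpool can start immediately at hour 0; it finishes at hour 2.
Nothing blocks lautering, so it runs from hour 0 to hour 3.
Chilling cannot begin until lautering (finishes hour 3, plus 1-hour gap → hour 4). It runs from hour 4 to 4 + 8 = hour 12.
After chilling (finishes hour 12, plus 3-hour gap → hour 15), pitching can start at hour 15 and finishes at hour 17.
For primary fermentation: pitching (finishes hour 17, plus 1-hour gap → hour 18); whirlpool (finishes hour 2). Taking the maximum gives a start of hour 18, and it finishes at 18 + 7 = hour 25.
Conditioning cannot begin until primary fermentation (finishes hour 25). It runs from hour 25 to 25 + 4 = hour 29.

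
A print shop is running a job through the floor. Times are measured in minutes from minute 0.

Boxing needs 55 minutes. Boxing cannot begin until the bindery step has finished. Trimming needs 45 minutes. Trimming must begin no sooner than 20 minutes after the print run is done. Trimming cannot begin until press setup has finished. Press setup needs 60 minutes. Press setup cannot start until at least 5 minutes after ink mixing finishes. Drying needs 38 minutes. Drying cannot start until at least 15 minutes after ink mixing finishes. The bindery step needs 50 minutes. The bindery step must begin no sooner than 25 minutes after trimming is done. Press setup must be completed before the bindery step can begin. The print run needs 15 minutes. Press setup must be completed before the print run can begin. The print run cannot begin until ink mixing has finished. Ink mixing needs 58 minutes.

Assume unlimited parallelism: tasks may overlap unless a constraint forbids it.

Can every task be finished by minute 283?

No

Ink mixing can start immediately at minute 0; it finishes at minute 58.
After ink mixing (finishes minute 58, plus 15-minute gap → minute 73), drying can start at minute 73 and finishes at minute 111.
Press setup waits on ink mixing (finishes minute 58, plus 5-minute gap → minute 63), so it starts at minute 63 and finishes at 63 + 60 = minute 123.
The print run needs all of press setup (finishes minute 123); ink mixing (finishes minute 58). That puts its earliest start at minute 123; it finishes at 123 + 15 = minute 138.
For trimming: the print run (finishes minute 138, plus 20-minute gap → minute 158); press setup (finishes minute 123). Taking the maximum gives a start of minute 158, and it finishes at 158 + 45 = minute 203.
The bindery step has to wait for trimming (finishes minute 203, plus 25-minute gap → minute 228); press setup (finishes minute 123). The latest of these is minute 228, so the bindery step runs minute 228 to 228 + 50 = minute 278.
Boxing waits on the bindery step (finishes minute 278), so it starts at minute 278 and finishes at 278 + 55 = minute 333.
The earliest everything can be done is minute 333, which is after the deadline of 283, so it is not possible.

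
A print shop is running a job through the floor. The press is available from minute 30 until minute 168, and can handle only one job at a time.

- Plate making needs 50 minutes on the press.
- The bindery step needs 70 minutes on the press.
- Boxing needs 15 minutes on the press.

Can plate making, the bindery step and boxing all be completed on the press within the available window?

Yes

The press window is 168 − 30 = 138 minutes.
Running back to back, the jobs need 50 + 70 + 15 = 135 minutes on the press.
Since 135 ≤ 138, they fit within the window.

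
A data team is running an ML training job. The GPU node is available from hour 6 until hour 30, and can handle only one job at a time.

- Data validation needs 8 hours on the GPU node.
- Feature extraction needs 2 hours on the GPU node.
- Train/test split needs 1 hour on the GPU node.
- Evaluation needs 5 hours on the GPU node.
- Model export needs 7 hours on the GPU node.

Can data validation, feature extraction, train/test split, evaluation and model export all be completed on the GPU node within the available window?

Yes

The GPU node window is 30 − 6 = 24 hours.
Running back to back, the jobs need 8 + 2 + 1 + 5 + 7 = 23 hours on the GPU node.
Since 23 ≤ 24, they fit within the window.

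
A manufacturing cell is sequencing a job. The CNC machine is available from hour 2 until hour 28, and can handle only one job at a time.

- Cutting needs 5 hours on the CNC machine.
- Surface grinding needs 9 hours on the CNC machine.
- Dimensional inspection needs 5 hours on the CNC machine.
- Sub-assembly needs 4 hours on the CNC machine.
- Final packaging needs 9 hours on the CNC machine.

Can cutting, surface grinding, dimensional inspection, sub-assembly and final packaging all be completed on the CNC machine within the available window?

No

The CNC machine window is 28 − 2 = 26 hours.
Running back to back, the jobs need 5 + 9 + 5 + 4 + 9 = 32 hours on the CNC machine.
Since 32 > 26, they cannot all fit.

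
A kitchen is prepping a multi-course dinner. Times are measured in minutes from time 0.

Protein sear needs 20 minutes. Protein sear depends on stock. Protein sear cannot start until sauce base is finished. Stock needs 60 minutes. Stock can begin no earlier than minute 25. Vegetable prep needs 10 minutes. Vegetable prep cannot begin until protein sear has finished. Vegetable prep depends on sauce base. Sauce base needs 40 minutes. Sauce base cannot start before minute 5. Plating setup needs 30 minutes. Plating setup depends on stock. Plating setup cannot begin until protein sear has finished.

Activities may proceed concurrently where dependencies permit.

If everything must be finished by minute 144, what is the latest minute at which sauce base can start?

54

To finish by minute 144, vegetable prep (duration 10) must start no later than minute 134.
Plating setup must finish by minute 144; it takes 30 minutes, so it must start by 144 − 30 = minute 114.
For protein sear: vegetable prep (must start by minute 134); plating setup (must start by minute 114). The most restrictive is minute 114; with a 20-minute duration, protein sear must start by minute 94.
For sauce base: protein sear (must start by minute 94); vegetable prep (must start by minute 134). The most restrictive is minute 94; with a 40-minute duration, sauce base must start by minute 54.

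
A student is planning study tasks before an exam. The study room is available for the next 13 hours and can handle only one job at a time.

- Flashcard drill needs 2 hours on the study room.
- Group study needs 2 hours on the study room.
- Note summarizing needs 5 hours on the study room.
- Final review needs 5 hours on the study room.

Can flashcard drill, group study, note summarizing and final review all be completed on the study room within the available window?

No

Running back to back, the jobs need 2 + 2 + 5 + 5 = 14 hours on the study room.
Since 14 > 13, they cannot all fit.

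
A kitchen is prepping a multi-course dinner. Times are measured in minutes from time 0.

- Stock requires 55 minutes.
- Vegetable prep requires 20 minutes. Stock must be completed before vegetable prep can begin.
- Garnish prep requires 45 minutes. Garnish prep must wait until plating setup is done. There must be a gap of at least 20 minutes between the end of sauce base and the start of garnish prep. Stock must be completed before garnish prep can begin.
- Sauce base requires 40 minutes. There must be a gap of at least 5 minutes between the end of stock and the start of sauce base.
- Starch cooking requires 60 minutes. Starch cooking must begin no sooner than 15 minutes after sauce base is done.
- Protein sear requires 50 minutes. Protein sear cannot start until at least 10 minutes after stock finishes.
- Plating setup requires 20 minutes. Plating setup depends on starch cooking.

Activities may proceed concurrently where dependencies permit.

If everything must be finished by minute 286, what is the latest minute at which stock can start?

Garnish prep has no dependents, so it just needs to finish by minute 286. Starting by 286 − 45 = minute 241 achieves that.
Plating setup has to be done before garnish prep (must start by minute 241). That means finishing by minute 241, i.e. starting by 241 − 20 = minute 221.
Since plating setup (must start by minute 221) depends on it, starch cooking must finish by minute 221. Backing off its 60-minute duration gives a latest start of minute 161.
Sauce base has several dependents: starch cooking (must start by minute 161, minus 15-minute gap → minute 146); garnish prep (must start by minute 241, minus 20-minute gap → minute 221). The earliest of those limits is minute 146, so sauce base must start by 146 − 40 = minute 106.
Protein sear must finish by minute 286; it takes 50 minutes, so it must start by 286 − 50 = minute 236.
Vegetable prep has no dependents, so it just needs to finish by minute 286. Starting by 286 − 20 = minute 266 achieves that.
Stock has several dependents: sauce base (must start by minute 106, minus 5-minute gap → minute 101); protein sear (must start by minute 236, minus 10-minute gap → minute 226); vegetable prep (must start by minute 266); garnish prep (must start by minute 241). The earliest of those limits is minute 101, so stock must start by 101 − 55 = minute 46.

46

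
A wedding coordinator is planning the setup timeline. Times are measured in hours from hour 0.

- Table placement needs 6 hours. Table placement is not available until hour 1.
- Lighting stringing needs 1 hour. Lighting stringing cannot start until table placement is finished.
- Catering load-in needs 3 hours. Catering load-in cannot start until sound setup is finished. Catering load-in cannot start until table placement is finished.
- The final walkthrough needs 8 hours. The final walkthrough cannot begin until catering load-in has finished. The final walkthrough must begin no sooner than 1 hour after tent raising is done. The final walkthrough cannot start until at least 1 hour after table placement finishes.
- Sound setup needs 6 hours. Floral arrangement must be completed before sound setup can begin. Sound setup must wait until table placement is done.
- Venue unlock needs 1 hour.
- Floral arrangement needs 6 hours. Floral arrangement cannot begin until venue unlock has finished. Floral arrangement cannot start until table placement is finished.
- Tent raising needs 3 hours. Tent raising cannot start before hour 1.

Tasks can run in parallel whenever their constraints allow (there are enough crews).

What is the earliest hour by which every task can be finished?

30

After its own release at hour 1, table placement can start at hour 1 and finishes at hour 7.
After table placement (finishes hour 7), lighting stringing can start at hour 7 and finishes at hour 8.
After its own release at hour 1, tent raising can start at hour 1 and finishes at hour 4.
Nothing blocks venue unlock, so it runs from hour 0 to hour 1.
Floral arrangement has to wait for venue unlock (finishes hour 1); table placement (finishes hour 7). The latest of these is hour 7, so floral arrangement runs hour 7 to 7 + 6 = hour 13.
Sound setup needs all of floral arrangement (finishes hour 13); table placement (finishes hour 7). That puts its earliest start at hour 13; it finishes at 13 + 6 = hour 19.
Catering load-in cannot start until sound setup (finishes hour 19); table placement (finishes hour 7). The controlling bound is hour 19, so catering load-in finishes at 19 + 3 = hour 22.
For the final walkthrough: catering load-in (finishes hour 22); tent raising (finishes hour 4, plus 1-hour gap → hour 5); table placement (finishes hour 7, plus 1-hour gap → hour 8). Taking the maximum gives a start of hour 22, and it finishes at 22 + 8 = hour 30.
All tasks are finished once the last one completes. Finish times: Venue unlock at 1, Tent raising at 4, Table placement at 7, Floral arrangement at 13, Lighting stringing at 8, Sound setup at 19, Catering load-in at 22, The final walkthrough at 30. The latest is hour 30.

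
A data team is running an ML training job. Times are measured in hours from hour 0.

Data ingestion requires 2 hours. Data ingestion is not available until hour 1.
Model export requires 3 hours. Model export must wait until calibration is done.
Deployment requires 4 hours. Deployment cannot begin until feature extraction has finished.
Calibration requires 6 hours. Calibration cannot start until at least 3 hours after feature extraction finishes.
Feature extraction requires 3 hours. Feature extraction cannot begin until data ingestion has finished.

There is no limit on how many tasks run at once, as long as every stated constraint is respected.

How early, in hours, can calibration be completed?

After its own release at hour 1, data ingestion can start at hour 1 and finishes at hour 3.
Feature extraction waits on data ingestion (finishes hour 3), so it starts at hour 3 and finishes at 3 + 3 = hour 6.
After feature extraction (finishes hour 6, plus 3-hour gap → hour 9), calibration can start at hour 9 and finishes at hour 15.

15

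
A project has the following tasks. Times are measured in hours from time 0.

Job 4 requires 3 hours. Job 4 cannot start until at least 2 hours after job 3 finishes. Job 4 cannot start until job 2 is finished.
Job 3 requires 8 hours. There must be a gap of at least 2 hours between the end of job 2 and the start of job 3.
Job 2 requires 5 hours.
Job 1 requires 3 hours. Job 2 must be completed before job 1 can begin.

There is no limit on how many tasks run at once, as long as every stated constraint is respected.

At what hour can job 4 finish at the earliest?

20

Job 2 has no prerequisites, so it starts at hour 0 and finishes at hour 5.
Job 3 cannot begin until job 2 (finishes hour 5, plus 2-hour gap → hour 7). It runs from hour 7 to 7 + 8 = hour 15.
Job 4 has to wait for job 3 (finishes hour 15, plus 2-hour gap → hour 17); job 2 (finishes hour 5). The latest of these is hour 17, so job 4 runs hour 17 to 17 + 3 = hour 20.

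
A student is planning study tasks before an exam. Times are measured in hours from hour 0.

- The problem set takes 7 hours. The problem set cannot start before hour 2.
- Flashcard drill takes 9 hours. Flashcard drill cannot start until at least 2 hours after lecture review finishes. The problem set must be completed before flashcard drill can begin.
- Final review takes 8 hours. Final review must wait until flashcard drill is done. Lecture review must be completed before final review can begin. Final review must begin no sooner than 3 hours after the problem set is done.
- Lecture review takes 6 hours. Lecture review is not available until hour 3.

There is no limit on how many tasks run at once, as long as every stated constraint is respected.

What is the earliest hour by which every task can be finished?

After its own release at hour 2, the problem set can start at hour 2 and finishes at hour 9.
After its own release at hour 3, lecture review can start at hour 3 and finishes at hour 9.
For flashcard drill: lecture review (finishes hour 9, plus 2-hour gap → hour 11); the problem set (finishes hour 9). Taking the maximum gives a start of hour 11, and it finishes at 11 + 9 = hour 20.
Final review has to wait for flashcard drill (finishes hour 20); lecture review (finishes hour 9); the problem set (finishes hour 9, plus 3-hour gap → hour 12). The latest of these is hour 20, so final review runs hour 20 to 20 + 8 = hour 28.
All tasks are finished once the last one completes. Finish times: Lecture review at 9, The problem set at 9, Flashcard drill at 20, Final review at 28. The latest is hour 28.

28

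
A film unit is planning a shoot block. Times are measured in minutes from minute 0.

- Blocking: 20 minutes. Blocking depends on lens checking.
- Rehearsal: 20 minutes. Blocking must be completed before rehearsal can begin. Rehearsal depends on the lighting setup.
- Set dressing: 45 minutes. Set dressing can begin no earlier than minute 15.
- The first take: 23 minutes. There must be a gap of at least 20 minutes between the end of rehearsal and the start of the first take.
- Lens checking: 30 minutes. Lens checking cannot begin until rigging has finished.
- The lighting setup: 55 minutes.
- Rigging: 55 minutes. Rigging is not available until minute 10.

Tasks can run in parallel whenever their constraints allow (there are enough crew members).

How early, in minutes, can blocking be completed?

After its own release at minute 10, rigging can start at minute 10 and finishes at minute 65.
After rigging (finishes minute 65), lens checking can start at minute 65 and finishes at minute 95.
Blocking waits on lens checking (finishes minute 95), so it starts at minute 95 and finishes at 95 + 20 = minute 115.

115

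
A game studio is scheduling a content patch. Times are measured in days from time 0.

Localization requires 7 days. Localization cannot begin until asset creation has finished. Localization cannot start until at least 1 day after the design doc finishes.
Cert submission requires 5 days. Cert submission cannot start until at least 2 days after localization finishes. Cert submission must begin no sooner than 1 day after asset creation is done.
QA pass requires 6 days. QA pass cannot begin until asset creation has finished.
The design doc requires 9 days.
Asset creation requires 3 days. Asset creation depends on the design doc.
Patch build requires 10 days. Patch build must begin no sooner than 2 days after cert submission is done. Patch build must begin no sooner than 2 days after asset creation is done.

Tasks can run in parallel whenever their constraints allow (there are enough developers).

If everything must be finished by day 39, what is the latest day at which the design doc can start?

To finish by day 39, patch build (duration 10) must start no later than day 29.
Since patch build (must start by day 29, minus 2-day gap → day 27) depends on it, cert submission must finish by day 27. Backing off its 5-day duration gives a latest start of day 22.
Localization must finish before cert submission (must start by day 22, minus 2-day gap → day 20). With a 7-day duration, localization must start by 20 − 7 = day 13.
To finish by day 39, QA pass (duration 6) must start no later than day 33.
Asset creation feeds localization (must start by day 13); QA pass (must start by day 33); cert submission (must start by day 22, minus 1-day gap → day 21); patch build (must start by day 29, minus 2-day gap → day 27). Taking the minimum, asset creation must finish by day 13 and start by 13 − 3 = day 10.
The design doc has several dependents: asset creation (must start by day 10); localization (must start by day 13, minus 1-day gap → day 12). The earliest of those limits is day 10, so the design doc must start by 10 − 9 = day 1.

1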